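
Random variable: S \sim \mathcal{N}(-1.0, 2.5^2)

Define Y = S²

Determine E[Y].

E[S²] = Var(S) + (E[S])² = 6.25 + 1 = 7.25

7.25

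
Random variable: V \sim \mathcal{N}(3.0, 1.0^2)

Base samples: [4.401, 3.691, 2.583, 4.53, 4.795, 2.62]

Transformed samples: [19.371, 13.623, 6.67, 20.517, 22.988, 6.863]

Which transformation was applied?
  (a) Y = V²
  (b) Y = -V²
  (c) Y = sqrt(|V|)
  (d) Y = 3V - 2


Checking option (a) Y = V²:
  V = 4.401 -> Y = 19.371 ✓
  V = 3.691 -> Y = 13.623 ✓
  V = 2.583 -> Y = 6.67 ✓
All samples match this transformation.

(a) V²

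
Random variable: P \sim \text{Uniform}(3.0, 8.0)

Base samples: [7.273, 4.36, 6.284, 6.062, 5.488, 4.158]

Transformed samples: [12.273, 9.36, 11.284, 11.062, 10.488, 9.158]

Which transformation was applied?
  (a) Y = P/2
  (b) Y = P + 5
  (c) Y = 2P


Checking option (b) Y = P + 5:
  P = 7.273 -> Y = 12.273 ✓
  P = 4.36 -> Y = 9.36 ✓
  P = 6.284 -> Y = 11.284 ✓
All samples match this transformation.

(b) P + 5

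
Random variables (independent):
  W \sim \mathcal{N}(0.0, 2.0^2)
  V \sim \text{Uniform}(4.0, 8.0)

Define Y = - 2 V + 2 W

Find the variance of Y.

For independent RVs: Var(aX + bY) = a²Var(X) + b²Var(Y)
Var(W) = 4
Var(V) = 1.3333333
Var(Y) = 2²*4 + (-2)²*1.3333333
= 4*4 + 4*1.3333333 = 21.333333

21.333333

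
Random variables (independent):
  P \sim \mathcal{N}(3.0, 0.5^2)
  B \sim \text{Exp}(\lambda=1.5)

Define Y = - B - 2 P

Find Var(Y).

For independent RVs: Var(aX + bY) = a²Var(X) + b²Var(Y)
Var(P) = 0.25
Var(B) = 0.44444444
Var(Y) = (-2)²*0.25 + (-1)²*0.44444444
= 4*0.25 + 1*0.44444444 = 1.4444444

1.4444444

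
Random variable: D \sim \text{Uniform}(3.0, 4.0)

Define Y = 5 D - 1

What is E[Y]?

For Y = 5D - 1:
E[Y] = 5 * E[D] - 1
E[D] = (3 + 4)/2 = 3.5
E[Y] = 5 * 3.5 - 1 = 16.5

16.5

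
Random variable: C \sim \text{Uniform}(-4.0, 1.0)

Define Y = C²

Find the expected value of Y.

E[C²] = Var(C) + (E[C])² = 2.0833333 + 2.25 = 4.3333333

4.3333333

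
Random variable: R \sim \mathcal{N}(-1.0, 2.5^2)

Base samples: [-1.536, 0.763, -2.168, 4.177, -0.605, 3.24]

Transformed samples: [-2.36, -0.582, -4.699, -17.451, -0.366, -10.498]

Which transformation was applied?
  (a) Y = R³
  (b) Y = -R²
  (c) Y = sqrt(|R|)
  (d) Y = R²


Checking option (b) Y = -R²:
  R = -1.536 -> Y = -2.36 ✓
  R = 0.763 -> Y = -0.582 ✓
  R = -2.168 -> Y = -4.699 ✓
All samples match this transformation.

(b) -R²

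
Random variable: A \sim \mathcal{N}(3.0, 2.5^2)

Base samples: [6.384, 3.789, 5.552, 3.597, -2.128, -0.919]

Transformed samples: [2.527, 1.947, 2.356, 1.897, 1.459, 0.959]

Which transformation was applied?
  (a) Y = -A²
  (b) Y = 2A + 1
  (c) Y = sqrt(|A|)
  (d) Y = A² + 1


Checking option (c) Y = sqrt(|A|):
  A = 6.384 -> Y = 2.527 ✓
  A = 3.789 -> Y = 1.947 ✓
  A = 5.552 -> Y = 2.356 ✓
All samples match this transformation.

(c) sqrt(|A|)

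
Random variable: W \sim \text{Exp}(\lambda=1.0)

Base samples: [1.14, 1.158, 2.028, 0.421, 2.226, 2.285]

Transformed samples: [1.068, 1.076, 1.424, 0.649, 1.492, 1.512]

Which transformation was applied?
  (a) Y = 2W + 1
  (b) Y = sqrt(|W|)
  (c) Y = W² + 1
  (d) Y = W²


Checking option (b) Y = sqrt(|W|):
  W = 1.14 -> Y = 1.068 ✓
  W = 1.158 -> Y = 1.076 ✓
  W = 2.028 -> Y = 1.424 ✓
All samples match this transformation.

(b) sqrt(|W|)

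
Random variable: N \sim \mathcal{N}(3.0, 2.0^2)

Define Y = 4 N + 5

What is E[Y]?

For Y = 4N + 5:
E[Y] = 4 * E[N] + 5
E[N] = 3.0 = 3
E[Y] = 4 * 3 + 5 = 17

17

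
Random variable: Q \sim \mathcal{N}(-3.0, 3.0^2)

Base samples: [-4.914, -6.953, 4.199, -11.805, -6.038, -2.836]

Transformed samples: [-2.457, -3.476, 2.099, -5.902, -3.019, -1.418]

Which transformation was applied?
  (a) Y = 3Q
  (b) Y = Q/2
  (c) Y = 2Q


Checking option (b) Y = Q/2:
  Q = -4.914 -> Y = -2.457 ✓
  Q = -6.953 -> Y = -3.476 ✓
  Q = 4.199 -> Y = 2.099 ✓
All samples match this transformation.

(b) Q/2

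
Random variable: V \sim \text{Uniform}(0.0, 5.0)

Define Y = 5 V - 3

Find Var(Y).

For Y = aV + b: Var(Y) = a² * Var(V)
Var(V) = (5 - 0)^2/12 = 2.0833333
Var(Y) = 5² * 2.0833333 = 25 * 2.0833333 = 52.083333

52.083333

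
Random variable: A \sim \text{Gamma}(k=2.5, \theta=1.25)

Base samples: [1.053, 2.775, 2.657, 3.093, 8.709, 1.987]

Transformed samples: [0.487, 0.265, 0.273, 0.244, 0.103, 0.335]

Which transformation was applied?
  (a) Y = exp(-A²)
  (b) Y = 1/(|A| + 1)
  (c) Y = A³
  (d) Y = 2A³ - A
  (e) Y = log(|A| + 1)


Checking option (b) Y = 1/(|A| + 1):
  A = 1.053 -> Y = 0.487 ✓
  A = 2.775 -> Y = 0.265 ✓
  A = 2.657 -> Y = 0.273 ✓
All samples match this transformation.

(b) 1/(|A| + 1)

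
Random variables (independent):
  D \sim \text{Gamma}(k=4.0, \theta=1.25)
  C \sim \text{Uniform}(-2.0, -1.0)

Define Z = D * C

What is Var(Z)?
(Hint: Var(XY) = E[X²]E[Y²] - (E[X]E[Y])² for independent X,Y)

Var(XY) = E[X²]E[Y²] - (E[X]E[Y])²
E[D] = 5, Var(D) = 6.25
E[C] = -1.5, Var(C) = 0.083333333
E[D²] = 6.25 + 5² = 31.25
E[C²] = 0.083333333 + (-1.5)² = 2.3333333
Var(Z) = 31.25*2.3333333 - (5*(-1.5))²
= 72.916667 - 56.25 = 16.666667

16.666667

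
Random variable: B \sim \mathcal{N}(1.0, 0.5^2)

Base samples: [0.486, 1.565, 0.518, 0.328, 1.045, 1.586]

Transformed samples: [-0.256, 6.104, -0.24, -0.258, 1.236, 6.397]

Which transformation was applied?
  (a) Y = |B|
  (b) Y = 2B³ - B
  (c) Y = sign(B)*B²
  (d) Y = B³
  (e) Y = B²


Checking option (b) Y = 2B³ - B:
  B = 0.486 -> Y = -0.256 ✓
  B = 1.565 -> Y = 6.104 ✓
  B = 0.518 -> Y = -0.24 ✓
All samples match this transformation.

(b) 2B³ - B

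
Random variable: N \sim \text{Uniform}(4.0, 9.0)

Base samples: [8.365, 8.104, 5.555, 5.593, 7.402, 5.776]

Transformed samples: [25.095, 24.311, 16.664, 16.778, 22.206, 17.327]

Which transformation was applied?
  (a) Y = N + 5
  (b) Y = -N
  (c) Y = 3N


Checking option (c) Y = 3N:
  N = 8.365 -> Y = 25.095 ✓
  N = 8.104 -> Y = 24.311 ✓
  N = 5.555 -> Y = 16.664 ✓
All samples match this transformation.

(c) 3N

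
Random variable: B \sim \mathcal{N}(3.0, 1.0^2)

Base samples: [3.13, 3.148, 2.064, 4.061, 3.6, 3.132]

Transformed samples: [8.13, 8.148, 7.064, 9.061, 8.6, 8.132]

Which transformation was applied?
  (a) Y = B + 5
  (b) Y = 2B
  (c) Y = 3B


Checking option (a) Y = B + 5:
  B = 3.13 -> Y = 8.13 ✓
  B = 3.148 -> Y = 8.148 ✓
  B = 2.064 -> Y = 7.064 ✓
All samples match this transformation.

(a) B + 5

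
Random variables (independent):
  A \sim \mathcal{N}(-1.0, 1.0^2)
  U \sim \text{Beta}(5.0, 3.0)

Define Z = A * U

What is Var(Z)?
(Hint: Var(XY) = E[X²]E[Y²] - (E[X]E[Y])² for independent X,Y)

Var(XY) = E[X²]E[Y²] - (E[X]E[Y])²
E[A] = -1, Var(A) = 1
E[U] = 0.625, Var(U) = 0.026041667
E[A²] = 1 + (-1)² = 2
E[U²] = 0.026041667 + 0.625² = 0.41666667
Var(Z) = 2*0.41666667 - (-1*0.625)²
= 0.83333333 - 0.390625 = 0.44270833

0.44270833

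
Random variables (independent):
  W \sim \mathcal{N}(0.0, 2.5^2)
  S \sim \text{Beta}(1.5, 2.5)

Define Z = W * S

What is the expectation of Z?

For independent RVs: E[XY] = E[X]*E[Y]
E[W] = 0
E[S] = 0.375
E[Z] = 0 * 0.375 = 0

0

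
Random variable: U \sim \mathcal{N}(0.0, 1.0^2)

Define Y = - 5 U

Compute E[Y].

For Y = -5U:
E[Y] = -5 * E[U]
E[U] = 0.0 = 0
E[Y] = -5 * 0 = 0

0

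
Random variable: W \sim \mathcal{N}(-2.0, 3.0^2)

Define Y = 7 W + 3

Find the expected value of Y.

For Y = 7W + 3:
E[Y] = 7 * E[W] + 3
E[W] = -2.0 = -2
E[Y] = 7 * (-2) + 3 = -11

-11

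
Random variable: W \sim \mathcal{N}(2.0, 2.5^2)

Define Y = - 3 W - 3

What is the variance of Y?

For Y = aW + b: Var(Y) = a² * Var(W)
Var(W) = 2.5^2 = 6.25
Var(Y) = (-3)² * 6.25 = 9 * 6.25 = 56.25

56.25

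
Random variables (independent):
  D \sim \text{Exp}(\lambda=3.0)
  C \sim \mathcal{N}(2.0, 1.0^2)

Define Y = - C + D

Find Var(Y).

For independent RVs: Var(aX + bY) = a²Var(X) + b²Var(Y)
Var(D) = 0.11111111
Var(C) = 1
Var(Y) = 1²*0.11111111 + (-1)²*1
= 1*0.11111111 + 1*1 = 1.1111111

1.1111111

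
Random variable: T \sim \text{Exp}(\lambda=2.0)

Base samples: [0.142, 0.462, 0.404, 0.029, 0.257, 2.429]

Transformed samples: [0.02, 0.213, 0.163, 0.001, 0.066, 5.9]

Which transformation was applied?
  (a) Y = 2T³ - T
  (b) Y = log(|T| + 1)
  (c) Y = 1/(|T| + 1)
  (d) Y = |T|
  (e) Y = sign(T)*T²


Checking option (e) Y = sign(T)*T²:
  T = 0.142 -> Y = 0.02 ✓
  T = 0.462 -> Y = 0.213 ✓
  T = 0.404 -> Y = 0.163 ✓
All samples match this transformation.

(e) sign(T)*T²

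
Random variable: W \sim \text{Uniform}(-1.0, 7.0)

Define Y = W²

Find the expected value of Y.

Using E[X²] = Var(X) + (E[X])²:
E[W] = 3
Var(W) = (7 + 1)^2/12 = 5.3333333
E[W²] = 5.3333333 + 3² = 5.3333333 + 9 = 14.333333

14.333333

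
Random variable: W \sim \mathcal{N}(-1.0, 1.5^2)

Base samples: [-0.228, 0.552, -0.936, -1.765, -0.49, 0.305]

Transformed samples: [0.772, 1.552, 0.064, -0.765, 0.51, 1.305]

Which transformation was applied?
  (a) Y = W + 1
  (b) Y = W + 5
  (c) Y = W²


Checking option (a) Y = W + 1:
  W = -0.228 -> Y = 0.772 ✓
  W = 0.552 -> Y = 1.552 ✓
  W = -0.936 -> Y = 0.064 ✓
All samples match this transformation.

(a) W + 1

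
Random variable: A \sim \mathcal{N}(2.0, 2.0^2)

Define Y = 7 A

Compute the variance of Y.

For Y = aA + b: Var(Y) = a² * Var(A)
Var(A) = 2.0^2 = 4
Var(Y) = 7² * 4 = 49 * 4 = 196

196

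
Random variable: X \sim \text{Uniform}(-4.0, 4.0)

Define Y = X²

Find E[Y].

E[X²] = Var(X) + (E[X])² = 5.3333333 + 0 = 5.3333333

5.3333333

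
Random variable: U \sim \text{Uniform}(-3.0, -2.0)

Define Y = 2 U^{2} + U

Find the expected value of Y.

E[Y] = 2*E[U²] + 1*E[U]
E[U] = -2.5
E[U²] = Var(U) + (E[U])² = 0.083333333 + 6.25 = 6.3333333
E[Y] = 2*6.3333333 + 1*(-2.5) = 10.166667

10.166667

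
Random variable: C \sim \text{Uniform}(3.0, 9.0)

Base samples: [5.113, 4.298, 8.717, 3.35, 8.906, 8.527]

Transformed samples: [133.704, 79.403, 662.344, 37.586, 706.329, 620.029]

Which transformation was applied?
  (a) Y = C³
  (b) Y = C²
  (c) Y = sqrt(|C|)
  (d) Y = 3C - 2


Checking option (a) Y = C³:
  C = 5.113 -> Y = 133.704 ✓
  C = 4.298 -> Y = 79.403 ✓
  C = 8.717 -> Y = 662.344 ✓
All samples match this transformation.

(a) C³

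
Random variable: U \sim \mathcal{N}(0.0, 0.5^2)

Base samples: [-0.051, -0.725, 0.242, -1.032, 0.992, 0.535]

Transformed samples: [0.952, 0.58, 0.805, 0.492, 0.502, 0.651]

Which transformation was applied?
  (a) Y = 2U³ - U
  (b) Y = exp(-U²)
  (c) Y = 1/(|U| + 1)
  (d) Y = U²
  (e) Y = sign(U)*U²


Checking option (c) Y = 1/(|U| + 1):
  U = -0.051 -> Y = 0.952 ✓
  U = -0.725 -> Y = 0.58 ✓
  U = 0.242 -> Y = 0.805 ✓
All samples match this transformation.

(c) 1/(|U| + 1)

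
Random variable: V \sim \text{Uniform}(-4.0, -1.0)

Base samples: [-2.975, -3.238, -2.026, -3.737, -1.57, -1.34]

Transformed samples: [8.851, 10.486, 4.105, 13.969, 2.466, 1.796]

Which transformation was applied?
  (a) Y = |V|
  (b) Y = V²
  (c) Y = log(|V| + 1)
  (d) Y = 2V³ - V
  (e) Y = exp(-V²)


Checking option (b) Y = V²:
  V = -2.975 -> Y = 8.851 ✓
  V = -3.238 -> Y = 10.486 ✓
  V = -2.026 -> Y = 4.105 ✓
All samples match this transformation.

(b) V²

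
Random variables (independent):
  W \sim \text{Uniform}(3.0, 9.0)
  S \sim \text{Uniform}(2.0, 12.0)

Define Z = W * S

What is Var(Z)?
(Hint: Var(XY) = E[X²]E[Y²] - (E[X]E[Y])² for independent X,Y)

Var(XY) = E[X²]E[Y²] - (E[X]E[Y])²
E[W] = 6, Var(W) = 3
E[S] = 7, Var(S) = 8.3333333
E[W²] = 3 + 6² = 39
E[S²] = 8.3333333 + 7² = 57.333333
Var(Z) = 39*57.333333 - (6*7)²
= 2236 - 1764 = 472

472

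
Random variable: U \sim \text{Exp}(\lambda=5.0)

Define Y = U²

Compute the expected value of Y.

E[U²] = Var(U) + (E[U])² = 0.04 + 0.04 = 0.08

0.08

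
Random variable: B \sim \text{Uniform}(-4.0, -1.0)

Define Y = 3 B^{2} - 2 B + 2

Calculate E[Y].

E[Y] = 3*E[B²] - 2*E[B] + 2
E[B] = -2.5
E[B²] = Var(B) + (E[B])² = 0.75 + 6.25 = 7
E[Y] = 3*7 - 2*(-2.5) + 2 = 28

28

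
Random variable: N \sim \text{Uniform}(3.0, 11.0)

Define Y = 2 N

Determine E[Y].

For Y = 2N:
E[Y] = 2 * E[N]
E[N] = (3 + 11)/2 = 7
E[Y] = 2 * 7 = 14

14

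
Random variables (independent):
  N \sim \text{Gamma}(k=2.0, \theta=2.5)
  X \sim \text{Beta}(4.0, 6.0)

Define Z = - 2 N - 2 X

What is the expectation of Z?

E[Z] = -2*E[N] - 2*E[X]
E[N] = 5
E[X] = 0.4
E[Z] = -2*5 - 2*0.4 = -10.8

-10.8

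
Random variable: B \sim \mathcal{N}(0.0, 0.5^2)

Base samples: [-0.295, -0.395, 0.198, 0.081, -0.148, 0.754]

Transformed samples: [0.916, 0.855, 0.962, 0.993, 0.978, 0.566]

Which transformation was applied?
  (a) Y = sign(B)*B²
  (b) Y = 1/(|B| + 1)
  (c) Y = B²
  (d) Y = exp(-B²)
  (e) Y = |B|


Checking option (d) Y = exp(-B²):
  B = -0.295 -> Y = 0.916 ✓
  B = -0.395 -> Y = 0.855 ✓
  B = 0.198 -> Y = 0.962 ✓
All samples match this transformation.

(d) exp(-B²)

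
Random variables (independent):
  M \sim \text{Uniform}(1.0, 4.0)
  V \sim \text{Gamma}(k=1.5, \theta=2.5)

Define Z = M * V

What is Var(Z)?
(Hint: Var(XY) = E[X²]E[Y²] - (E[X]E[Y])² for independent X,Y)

Var(XY) = E[X²]E[Y²] - (E[X]E[Y])²
E[M] = 2.5, Var(M) = 0.75
E[V] = 3.75, Var(V) = 9.375
E[M²] = 0.75 + 2.5² = 7
E[V²] = 9.375 + 3.75² = 23.4375
Var(Z) = 7*23.4375 - (2.5*3.75)²
= 164.0625 - 87.890625 = 76.171875

76.171875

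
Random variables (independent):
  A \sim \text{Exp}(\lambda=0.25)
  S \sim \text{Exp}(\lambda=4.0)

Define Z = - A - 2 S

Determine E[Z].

E[Z] = -1*E[A] - 2*E[S]
E[A] = 4
E[S] = 0.25
E[Z] = -1*4 - 2*0.25 = -4.5

-4.5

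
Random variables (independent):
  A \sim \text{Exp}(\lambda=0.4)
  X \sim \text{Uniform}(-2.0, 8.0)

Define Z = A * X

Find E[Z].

For independent RVs: E[XY] = E[X]*E[Y]
E[A] = 2.5
E[X] = 3
E[Z] = 2.5 * 3 = 7.5

7.5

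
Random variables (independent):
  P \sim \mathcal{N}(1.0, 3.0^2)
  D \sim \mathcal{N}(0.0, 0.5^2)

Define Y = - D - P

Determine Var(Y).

For independent RVs: Var(aX + bY) = a²Var(X) + b²Var(Y)
Var(P) = 9
Var(D) = 0.25
Var(Y) = (-1)²*9 + (-1)²*0.25
= 1*9 + 1*0.25 = 9.25

9.25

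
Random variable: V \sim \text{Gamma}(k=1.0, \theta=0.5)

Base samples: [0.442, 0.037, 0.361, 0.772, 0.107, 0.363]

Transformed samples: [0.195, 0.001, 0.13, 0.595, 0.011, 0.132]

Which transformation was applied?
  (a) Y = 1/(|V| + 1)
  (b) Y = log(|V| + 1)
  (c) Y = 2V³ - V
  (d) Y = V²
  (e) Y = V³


Checking option (d) Y = V²:
  V = 0.442 -> Y = 0.195 ✓
  V = 0.037 -> Y = 0.001 ✓
  V = 0.361 -> Y = 0.13 ✓
All samples match this transformation.

(d) V²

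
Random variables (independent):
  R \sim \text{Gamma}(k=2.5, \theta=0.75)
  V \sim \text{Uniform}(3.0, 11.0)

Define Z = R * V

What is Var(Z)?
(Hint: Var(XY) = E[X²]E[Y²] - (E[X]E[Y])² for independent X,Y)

Var(XY) = E[X²]E[Y²] - (E[X]E[Y])²
E[R] = 1.875, Var(R) = 1.40625
E[V] = 7, Var(V) = 5.3333333
E[R²] = 1.40625 + 1.875² = 4.921875
E[V²] = 5.3333333 + 7² = 54.333333
Var(Z) = 4.921875*54.333333 - (1.875*7)²
= 267.42188 - 172.26562 = 95.15625

95.15625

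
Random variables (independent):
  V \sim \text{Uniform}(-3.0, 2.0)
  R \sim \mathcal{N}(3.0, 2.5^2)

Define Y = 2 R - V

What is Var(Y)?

For independent RVs: Var(aX + bY) = a²Var(X) + b²Var(Y)
Var(V) = 2.0833333
Var(R) = 6.25
Var(Y) = (-1)²*2.0833333 + 2²*6.25
= 1*2.0833333 + 4*6.25 = 27.083333

27.083333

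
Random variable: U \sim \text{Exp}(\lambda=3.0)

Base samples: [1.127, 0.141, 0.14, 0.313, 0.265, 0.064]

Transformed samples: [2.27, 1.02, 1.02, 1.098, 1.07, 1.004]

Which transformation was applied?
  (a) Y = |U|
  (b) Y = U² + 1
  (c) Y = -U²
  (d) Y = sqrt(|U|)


Checking option (b) Y = U² + 1:
  U = 1.127 -> Y = 2.27 ✓
  U = 0.141 -> Y = 1.02 ✓
  U = 0.14 -> Y = 1.02 ✓
All samples match this transformation.

(b) U² + 1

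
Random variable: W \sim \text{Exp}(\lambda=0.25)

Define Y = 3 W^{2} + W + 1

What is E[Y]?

E[Y] = 3*E[W²] + 1*E[W] + 1
E[W] = 4
E[W²] = Var(W) + (E[W])² = 16 + 16 = 32
E[Y] = 3*32 + 1*4 + 1 = 101

101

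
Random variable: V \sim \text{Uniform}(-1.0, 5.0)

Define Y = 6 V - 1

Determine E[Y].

For Y = 6V - 1:
E[Y] = 6 * E[V] - 1
E[V] = (-1 + 5)/2 = 2
E[Y] = 6 * 2 - 1 = 11

11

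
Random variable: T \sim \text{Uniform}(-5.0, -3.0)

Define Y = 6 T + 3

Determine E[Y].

For Y = 6T + 3:
E[Y] = 6 * E[T] + 3
E[T] = (-5 - 3)/2 = -4
E[Y] = 6 * (-4) + 3 = -21

-21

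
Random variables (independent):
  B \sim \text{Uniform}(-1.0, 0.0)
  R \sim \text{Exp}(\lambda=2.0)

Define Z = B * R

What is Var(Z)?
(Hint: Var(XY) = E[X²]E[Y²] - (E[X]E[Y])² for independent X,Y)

Var(XY) = E[X²]E[Y²] - (E[X]E[Y])²
E[B] = -0.5, Var(B) = 0.083333333
E[R] = 0.5, Var(R) = 0.25
E[B²] = 0.083333333 + (-0.5)² = 0.33333333
E[R²] = 0.25 + 0.5² = 0.5
Var(Z) = 0.33333333*0.5 - (-0.5*0.5)²
= 0.16666667 - 0.0625 = 0.10416667

0.10416667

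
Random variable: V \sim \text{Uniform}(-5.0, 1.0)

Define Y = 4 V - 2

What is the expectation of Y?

For Y = 4V - 2:
E[Y] = 4 * E[V] - 2
E[V] = (-5 + 1)/2 = -2
E[Y] = 4 * (-2) - 2 = -10

-10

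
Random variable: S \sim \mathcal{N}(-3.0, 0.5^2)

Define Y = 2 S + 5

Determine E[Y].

For Y = 2S + 5:
E[Y] = 2 * E[S] + 5
E[S] = -3.0 = -3
E[Y] = 2 * (-3) + 5 = -1

-1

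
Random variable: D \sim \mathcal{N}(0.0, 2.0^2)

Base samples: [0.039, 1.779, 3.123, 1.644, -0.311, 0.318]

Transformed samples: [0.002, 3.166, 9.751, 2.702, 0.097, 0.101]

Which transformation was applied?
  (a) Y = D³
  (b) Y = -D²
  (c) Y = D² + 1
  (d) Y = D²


Checking option (d) Y = D²:
  D = 0.039 -> Y = 0.002 ✓
  D = 1.779 -> Y = 3.166 ✓
  D = 3.123 -> Y = 9.751 ✓
All samples match this transformation.

(d) D²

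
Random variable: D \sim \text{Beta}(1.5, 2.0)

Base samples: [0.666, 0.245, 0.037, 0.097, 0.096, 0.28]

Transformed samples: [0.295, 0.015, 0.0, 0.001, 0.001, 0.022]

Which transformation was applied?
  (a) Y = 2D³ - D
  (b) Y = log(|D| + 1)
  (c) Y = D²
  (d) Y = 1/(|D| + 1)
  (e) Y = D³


Checking option (e) Y = D³:
  D = 0.666 -> Y = 0.295 ✓
  D = 0.245 -> Y = 0.015 ✓
  D = 0.037 -> Y = 0.0 ✓
All samples match this transformation.

(e) D³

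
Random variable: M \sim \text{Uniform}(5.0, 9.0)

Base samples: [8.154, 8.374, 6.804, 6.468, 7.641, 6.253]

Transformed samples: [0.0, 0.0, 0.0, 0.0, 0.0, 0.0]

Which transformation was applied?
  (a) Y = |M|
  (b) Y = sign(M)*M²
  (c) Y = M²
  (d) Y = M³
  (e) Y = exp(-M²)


Checking option (e) Y = exp(-M²):
  M = 8.154 -> Y = 0.0 ✓
  M = 8.374 -> Y = 0.0 ✓
  M = 6.804 -> Y = 0.0 ✓
All samples match this transformation.

(e) exp(-M²)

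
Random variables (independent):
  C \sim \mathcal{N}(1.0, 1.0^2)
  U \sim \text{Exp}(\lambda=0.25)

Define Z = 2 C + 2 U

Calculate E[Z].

E[Z] = 2*E[C] + 2*E[U]
E[C] = 1
E[U] = 4
E[Z] = 2*1 + 2*4 = 10

10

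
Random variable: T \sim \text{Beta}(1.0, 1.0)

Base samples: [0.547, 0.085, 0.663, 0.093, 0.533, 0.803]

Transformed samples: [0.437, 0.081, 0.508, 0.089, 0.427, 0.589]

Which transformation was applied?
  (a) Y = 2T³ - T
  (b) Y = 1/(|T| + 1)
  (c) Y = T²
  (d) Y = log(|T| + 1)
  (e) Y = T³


Checking option (d) Y = log(|T| + 1):
  T = 0.547 -> Y = 0.437 ✓
  T = 0.085 -> Y = 0.081 ✓
  T = 0.663 -> Y = 0.508 ✓
All samples match this transformation.

(d) log(|T| + 1)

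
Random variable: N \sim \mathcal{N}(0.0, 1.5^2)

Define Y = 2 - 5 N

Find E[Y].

For Y = -5N + 2:
E[Y] = -5 * E[N] + 2
E[N] = 0.0 = 0
E[Y] = -5 * 0 + 2 = 2

2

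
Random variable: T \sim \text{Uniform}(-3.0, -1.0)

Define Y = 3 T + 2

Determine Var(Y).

For Y = aT + b: Var(Y) = a² * Var(T)
Var(T) = (-1 + 3)^2/12 = 0.33333333
Var(Y) = 3² * 0.33333333 = 9 * 0.33333333 = 3

3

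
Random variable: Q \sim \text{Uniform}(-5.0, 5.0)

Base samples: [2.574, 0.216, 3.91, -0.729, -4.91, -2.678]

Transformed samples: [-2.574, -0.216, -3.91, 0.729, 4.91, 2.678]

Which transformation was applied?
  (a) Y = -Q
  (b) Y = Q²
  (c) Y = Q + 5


Checking option (a) Y = -Q:
  Q = 2.574 -> Y = -2.574 ✓
  Q = 0.216 -> Y = -0.216 ✓
  Q = 3.91 -> Y = -3.91 ✓
All samples match this transformation.

(a) -Q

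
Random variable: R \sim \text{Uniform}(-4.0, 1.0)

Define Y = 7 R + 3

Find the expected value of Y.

For Y = 7R + 3:
E[Y] = 7 * E[R] + 3
E[R] = (-4 + 1)/2 = -1.5
E[Y] = 7 * (-1.5) + 3 = -7.5

-7.5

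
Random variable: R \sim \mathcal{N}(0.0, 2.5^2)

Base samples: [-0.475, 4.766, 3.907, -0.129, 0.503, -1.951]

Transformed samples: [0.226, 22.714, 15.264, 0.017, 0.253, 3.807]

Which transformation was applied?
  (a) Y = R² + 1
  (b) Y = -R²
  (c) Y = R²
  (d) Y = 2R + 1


Checking option (c) Y = R²:
  R = -0.475 -> Y = 0.226 ✓
  R = 4.766 -> Y = 22.714 ✓
  R = 3.907 -> Y = 15.264 ✓
All samples match this transformation.

(c) R²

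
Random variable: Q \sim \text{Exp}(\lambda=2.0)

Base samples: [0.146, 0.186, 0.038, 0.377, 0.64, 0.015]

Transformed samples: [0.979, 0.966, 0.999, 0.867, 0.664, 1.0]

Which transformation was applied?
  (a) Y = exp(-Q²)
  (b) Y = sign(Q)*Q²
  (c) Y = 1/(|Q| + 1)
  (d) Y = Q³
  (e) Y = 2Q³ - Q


Checking option (a) Y = exp(-Q²):
  Q = 0.146 -> Y = 0.979 ✓
  Q = 0.186 -> Y = 0.966 ✓
  Q = 0.038 -> Y = 0.999 ✓
All samples match this transformation.

(a) exp(-Q²)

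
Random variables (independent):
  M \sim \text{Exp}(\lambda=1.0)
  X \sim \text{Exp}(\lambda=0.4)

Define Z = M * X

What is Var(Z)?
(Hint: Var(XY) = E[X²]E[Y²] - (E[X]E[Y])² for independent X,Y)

Var(XY) = E[X²]E[Y²] - (E[X]E[Y])²
E[M] = 1, Var(M) = 1
E[X] = 2.5, Var(X) = 6.25
E[M²] = 1 + 1² = 2
E[X²] = 6.25 + 2.5² = 12.5
Var(Z) = 2*12.5 - (1*2.5)²
= 25 - 6.25 = 18.75

18.75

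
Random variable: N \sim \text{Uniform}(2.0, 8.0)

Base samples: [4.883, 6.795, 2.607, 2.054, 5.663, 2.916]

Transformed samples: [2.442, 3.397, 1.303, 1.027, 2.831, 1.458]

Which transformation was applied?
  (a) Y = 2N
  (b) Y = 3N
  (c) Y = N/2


Checking option (c) Y = N/2:
  N = 4.883 -> Y = 2.442 ✓
  N = 6.795 -> Y = 3.397 ✓
  N = 2.607 -> Y = 1.303 ✓
All samples match this transformation.

(c) N/2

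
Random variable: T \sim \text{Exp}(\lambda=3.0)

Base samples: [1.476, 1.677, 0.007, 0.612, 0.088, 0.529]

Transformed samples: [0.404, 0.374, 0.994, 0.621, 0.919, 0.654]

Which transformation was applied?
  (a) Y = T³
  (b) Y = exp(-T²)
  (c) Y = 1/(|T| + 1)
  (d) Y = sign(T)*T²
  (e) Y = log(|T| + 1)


Checking option (c) Y = 1/(|T| + 1):
  T = 1.476 -> Y = 0.404 ✓
  T = 1.677 -> Y = 0.374 ✓
  T = 0.007 -> Y = 0.994 ✓
All samples match this transformation.

(c) 1/(|T| + 1)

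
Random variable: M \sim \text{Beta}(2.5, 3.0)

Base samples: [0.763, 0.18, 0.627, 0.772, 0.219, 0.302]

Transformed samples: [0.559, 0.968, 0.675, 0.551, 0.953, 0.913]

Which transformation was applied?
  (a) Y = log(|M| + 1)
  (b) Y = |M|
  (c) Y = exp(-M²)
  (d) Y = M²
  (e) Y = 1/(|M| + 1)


Checking option (c) Y = exp(-M²):
  M = 0.763 -> Y = 0.559 ✓
  M = 0.18 -> Y = 0.968 ✓
  M = 0.627 -> Y = 0.675 ✓
All samples match this transformation.

(c) exp(-M²)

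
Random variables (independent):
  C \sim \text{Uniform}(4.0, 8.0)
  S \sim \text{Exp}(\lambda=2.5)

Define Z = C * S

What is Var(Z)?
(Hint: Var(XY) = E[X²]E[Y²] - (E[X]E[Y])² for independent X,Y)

Var(XY) = E[X²]E[Y²] - (E[X]E[Y])²
E[C] = 6, Var(C) = 1.3333333
E[S] = 0.4, Var(S) = 0.16
E[C²] = 1.3333333 + 6² = 37.333333
E[S²] = 0.16 + 0.4² = 0.32
Var(Z) = 37.333333*0.32 - (6*0.4)²
= 11.946667 - 5.76 = 6.1866667

6.1866667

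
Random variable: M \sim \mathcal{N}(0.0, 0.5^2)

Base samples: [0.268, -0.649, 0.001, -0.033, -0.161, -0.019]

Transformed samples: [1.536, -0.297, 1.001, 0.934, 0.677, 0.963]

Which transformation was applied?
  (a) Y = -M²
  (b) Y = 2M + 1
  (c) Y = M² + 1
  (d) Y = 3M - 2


Checking option (b) Y = 2M + 1:
  M = 0.268 -> Y = 1.536 ✓
  M = -0.649 -> Y = -0.297 ✓
  M = 0.001 -> Y = 1.001 ✓
All samples match this transformation.

(b) 2M + 1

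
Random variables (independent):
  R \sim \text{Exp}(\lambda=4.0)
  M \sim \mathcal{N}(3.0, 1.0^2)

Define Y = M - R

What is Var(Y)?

For independent RVs: Var(aX + bY) = a²Var(X) + b²Var(Y)
Var(R) = 0.0625
Var(M) = 1
Var(Y) = (-1)²*0.0625 + 1²*1
= 1*0.0625 + 1*1 = 1.0625

1.0625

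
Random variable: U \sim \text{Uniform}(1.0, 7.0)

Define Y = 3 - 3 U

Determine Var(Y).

For Y = aU + b: Var(Y) = a² * Var(U)
Var(U) = (7 - 1)^2/12 = 3
Var(Y) = (-3)² * 3 = 9 * 3 = 27

27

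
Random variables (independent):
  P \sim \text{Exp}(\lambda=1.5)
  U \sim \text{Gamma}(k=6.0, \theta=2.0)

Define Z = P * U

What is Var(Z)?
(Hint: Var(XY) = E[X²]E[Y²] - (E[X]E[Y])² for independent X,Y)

Var(XY) = E[X²]E[Y²] - (E[X]E[Y])²
E[P] = 0.66666667, Var(P) = 0.44444444
E[U] = 12, Var(U) = 24
E[P²] = 0.44444444 + 0.66666667² = 0.88888889
E[U²] = 24 + 12² = 168
Var(Z) = 0.88888889*168 - (0.66666667*12)²
= 149.33333 - 64 = 85.333333

85.333333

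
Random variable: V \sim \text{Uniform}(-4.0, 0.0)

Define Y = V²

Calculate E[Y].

Using E[X²] = Var(X) + (E[X])²:
E[V] = -2
Var(V) = (0 + 4)^2/12 = 1.3333333
E[V²] = 1.3333333 + (-2)² = 1.3333333 + 4 = 5.3333333

5.3333333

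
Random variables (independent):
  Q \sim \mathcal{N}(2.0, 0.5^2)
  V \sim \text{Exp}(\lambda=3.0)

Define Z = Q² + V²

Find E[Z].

E[Z] = E[Q²] + E[V²]
E[Q²] = Var(Q) + E[Q]² = 0.25 + 4 = 4.25
E[V²] = Var(V) + E[V]² = 0.11111111 + 0.11111111 = 0.22222222
E[Z] = 4.25 + 0.22222222 = 4.4722222

4.4722222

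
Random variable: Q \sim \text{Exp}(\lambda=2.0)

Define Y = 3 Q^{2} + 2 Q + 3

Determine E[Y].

E[Y] = 3*E[Q²] + 2*E[Q] + 3
E[Q] = 0.5
E[Q²] = Var(Q) + (E[Q])² = 0.25 + 0.25 = 0.5
E[Y] = 3*0.5 + 2*0.5 + 3 = 5.5

5.5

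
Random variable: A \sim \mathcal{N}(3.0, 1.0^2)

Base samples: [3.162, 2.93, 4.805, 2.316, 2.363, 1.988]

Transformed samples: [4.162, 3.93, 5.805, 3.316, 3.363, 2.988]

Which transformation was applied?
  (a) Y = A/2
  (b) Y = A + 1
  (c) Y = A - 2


Checking option (b) Y = A + 1:
  A = 3.162 -> Y = 4.162 ✓
  A = 2.93 -> Y = 3.93 ✓
  A = 4.805 -> Y = 5.805 ✓
All samples match this transformation.

(b) A + 1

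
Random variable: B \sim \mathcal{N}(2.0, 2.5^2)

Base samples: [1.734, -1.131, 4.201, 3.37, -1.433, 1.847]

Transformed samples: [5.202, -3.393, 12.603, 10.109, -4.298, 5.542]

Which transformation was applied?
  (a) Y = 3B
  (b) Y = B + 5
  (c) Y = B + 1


Checking option (a) Y = 3B:
  B = 1.734 -> Y = 5.202 ✓
  B = -1.131 -> Y = -3.393 ✓
  B = 4.201 -> Y = 12.603 ✓
All samples match this transformation.

(a) 3B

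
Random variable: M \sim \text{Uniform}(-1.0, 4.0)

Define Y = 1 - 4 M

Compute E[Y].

For Y = -4M + 1:
E[Y] = -4 * E[M] + 1
E[M] = (-1 + 4)/2 = 1.5
E[Y] = -4 * 1.5 + 1 = -5

-5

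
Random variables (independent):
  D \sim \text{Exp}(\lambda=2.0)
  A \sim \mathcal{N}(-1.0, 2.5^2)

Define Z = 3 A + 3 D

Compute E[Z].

E[Z] = 3*E[D] + 3*E[A]
E[D] = 0.5
E[A] = -1
E[Z] = 3*0.5 + 3*(-1) = -1.5

-1.5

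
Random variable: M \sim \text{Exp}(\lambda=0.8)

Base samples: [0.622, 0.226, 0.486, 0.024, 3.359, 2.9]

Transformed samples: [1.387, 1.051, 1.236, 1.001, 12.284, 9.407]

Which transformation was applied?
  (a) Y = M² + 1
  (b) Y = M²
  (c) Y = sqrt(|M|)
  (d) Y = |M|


Checking option (a) Y = M² + 1:
  M = 0.622 -> Y = 1.387 ✓
  M = 0.226 -> Y = 1.051 ✓
  M = 0.486 -> Y = 1.236 ✓
All samples match this transformation.

(a) M² + 1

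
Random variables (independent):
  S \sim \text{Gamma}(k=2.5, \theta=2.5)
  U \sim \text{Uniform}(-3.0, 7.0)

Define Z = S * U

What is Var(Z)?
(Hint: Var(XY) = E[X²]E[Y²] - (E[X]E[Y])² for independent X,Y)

Var(XY) = E[X²]E[Y²] - (E[X]E[Y])²
E[S] = 6.25, Var(S) = 15.625
E[U] = 2, Var(U) = 8.3333333
E[S²] = 15.625 + 6.25² = 54.6875
E[U²] = 8.3333333 + 2² = 12.333333
Var(Z) = 54.6875*12.333333 - (6.25*2)²
= 674.47917 - 156.25 = 518.22917

518.22917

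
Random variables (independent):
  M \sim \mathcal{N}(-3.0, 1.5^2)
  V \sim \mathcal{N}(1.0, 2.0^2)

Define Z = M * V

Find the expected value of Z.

For independent RVs: E[XY] = E[X]*E[Y]
E[M] = -3
E[V] = 1
E[Z] = -3 * 1 = -3

-3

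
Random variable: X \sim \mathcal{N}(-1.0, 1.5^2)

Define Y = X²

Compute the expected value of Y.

E[X²] = Var(X) + (E[X])² = 2.25 + 1 = 3.25

3.25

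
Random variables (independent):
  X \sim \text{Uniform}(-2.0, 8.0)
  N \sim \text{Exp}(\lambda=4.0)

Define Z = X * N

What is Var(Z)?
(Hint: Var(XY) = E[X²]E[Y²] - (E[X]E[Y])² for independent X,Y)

Var(XY) = E[X²]E[Y²] - (E[X]E[Y])²
E[X] = 3, Var(X) = 8.3333333
E[N] = 0.25, Var(N) = 0.0625
E[X²] = 8.3333333 + 3² = 17.333333
E[N²] = 0.0625 + 0.25² = 0.125
Var(Z) = 17.333333*0.125 - (3*0.25)²
= 2.1666667 - 0.5625 = 1.6041667

1.6041667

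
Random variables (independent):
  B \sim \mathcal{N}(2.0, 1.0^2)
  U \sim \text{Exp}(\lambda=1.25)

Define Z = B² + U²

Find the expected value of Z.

E[Z] = E[B²] + E[U²]
E[B²] = Var(B) + E[B]² = 1 + 4 = 5
E[U²] = Var(U) + E[U]² = 0.64 + 0.64 = 1.28
E[Z] = 5 + 1.28 = 6.28

6.28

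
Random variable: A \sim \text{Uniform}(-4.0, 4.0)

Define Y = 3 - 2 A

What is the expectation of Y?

For Y = -2A + 3:
E[Y] = -2 * E[A] + 3
E[A] = (-4 + 4)/2 = 0
E[Y] = -2 * 0 + 3 = 3

3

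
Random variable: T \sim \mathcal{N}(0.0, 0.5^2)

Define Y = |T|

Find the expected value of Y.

For X ~ N(0, 0.5²), E[|X|] = sigma * sqrt(2/pi)
= 0.5 * sqrt(2/pi) = 0.39894228

0.39894228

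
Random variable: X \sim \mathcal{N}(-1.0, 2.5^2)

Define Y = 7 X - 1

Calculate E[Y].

For Y = 7X - 1:
E[Y] = 7 * E[X] - 1
E[X] = -1.0 = -1
E[Y] = 7 * (-1) - 1 = -8

-8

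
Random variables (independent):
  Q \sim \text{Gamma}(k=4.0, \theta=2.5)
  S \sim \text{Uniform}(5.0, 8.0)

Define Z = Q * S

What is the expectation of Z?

For independent RVs: E[XY] = E[X]*E[Y]
E[Q] = 10
E[S] = 6.5
E[Z] = 10 * 6.5 = 65

65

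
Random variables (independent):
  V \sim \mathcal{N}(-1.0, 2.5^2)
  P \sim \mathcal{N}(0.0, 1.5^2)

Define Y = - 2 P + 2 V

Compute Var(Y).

For independent RVs: Var(aX + bY) = a²Var(X) + b²Var(Y)
Var(V) = 6.25
Var(P) = 2.25
Var(Y) = 2²*6.25 + (-2)²*2.25
= 4*6.25 + 4*2.25 = 34

34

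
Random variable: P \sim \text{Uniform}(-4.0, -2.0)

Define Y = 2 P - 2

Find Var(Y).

For Y = aP + b: Var(Y) = a² * Var(P)
Var(P) = (-2 + 4)^2/12 = 0.33333333
Var(Y) = 2² * 0.33333333 = 4 * 0.33333333 = 1.3333333

1.3333333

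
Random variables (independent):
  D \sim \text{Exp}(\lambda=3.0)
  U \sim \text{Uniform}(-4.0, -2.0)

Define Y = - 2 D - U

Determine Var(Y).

For independent RVs: Var(aX + bY) = a²Var(X) + b²Var(Y)
Var(D) = 0.11111111
Var(U) = 0.33333333
Var(Y) = (-2)²*0.11111111 + (-1)²*0.33333333
= 4*0.11111111 + 1*0.33333333 = 0.77777778

0.77777778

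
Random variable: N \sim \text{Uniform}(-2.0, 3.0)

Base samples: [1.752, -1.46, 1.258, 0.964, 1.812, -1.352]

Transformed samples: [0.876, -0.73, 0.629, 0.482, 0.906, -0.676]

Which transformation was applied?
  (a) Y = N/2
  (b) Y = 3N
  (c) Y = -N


Checking option (a) Y = N/2:
  N = 1.752 -> Y = 0.876 ✓
  N = -1.46 -> Y = -0.73 ✓
  N = 1.258 -> Y = 0.629 ✓
All samples match this transformation.

(a) N/2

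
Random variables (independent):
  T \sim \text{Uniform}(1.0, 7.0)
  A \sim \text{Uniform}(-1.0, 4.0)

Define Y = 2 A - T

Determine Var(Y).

For independent RVs: Var(aX + bY) = a²Var(X) + b²Var(Y)
Var(T) = 3
Var(A) = 2.0833333
Var(Y) = (-1)²*3 + 2²*2.0833333
= 1*3 + 4*2.0833333 = 11.333333

11.333333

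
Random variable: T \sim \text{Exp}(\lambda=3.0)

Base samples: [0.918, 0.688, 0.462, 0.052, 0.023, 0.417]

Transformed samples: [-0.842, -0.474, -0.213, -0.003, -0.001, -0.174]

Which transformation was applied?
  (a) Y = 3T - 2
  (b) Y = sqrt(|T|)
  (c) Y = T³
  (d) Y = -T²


Checking option (d) Y = -T²:
  T = 0.918 -> Y = -0.842 ✓
  T = 0.688 -> Y = -0.474 ✓
  T = 0.462 -> Y = -0.213 ✓
All samples match this transformation.

(d) -T²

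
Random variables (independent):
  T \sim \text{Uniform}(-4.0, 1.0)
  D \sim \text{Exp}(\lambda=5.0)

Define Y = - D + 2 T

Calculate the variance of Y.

For independent RVs: Var(aX + bY) = a²Var(X) + b²Var(Y)
Var(T) = 2.0833333
Var(D) = 0.04
Var(Y) = 2²*2.0833333 + (-1)²*0.04
= 4*2.0833333 + 1*0.04 = 8.3733333

8.3733333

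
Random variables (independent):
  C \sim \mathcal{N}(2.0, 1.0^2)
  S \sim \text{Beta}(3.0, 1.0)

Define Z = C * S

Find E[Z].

For independent RVs: E[XY] = E[X]*E[Y]
E[C] = 2
E[S] = 0.75
E[Z] = 2 * 0.75 = 1.5

1.5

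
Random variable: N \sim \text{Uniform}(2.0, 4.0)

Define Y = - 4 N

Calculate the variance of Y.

For Y = aN + b: Var(Y) = a² * Var(N)
Var(N) = (4 - 2)^2/12 = 0.33333333
Var(Y) = (-4)² * 0.33333333 = 16 * 0.33333333 = 5.3333333

5.3333333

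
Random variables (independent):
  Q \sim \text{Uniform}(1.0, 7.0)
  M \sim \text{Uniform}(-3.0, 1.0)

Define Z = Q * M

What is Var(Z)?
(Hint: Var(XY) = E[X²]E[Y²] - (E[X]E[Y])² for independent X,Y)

Var(XY) = E[X²]E[Y²] - (E[X]E[Y])²
E[Q] = 4, Var(Q) = 3
E[M] = -1, Var(M) = 1.3333333
E[Q²] = 3 + 4² = 19
E[M²] = 1.3333333 + (-1)² = 2.3333333
Var(Z) = 19*2.3333333 - (4*(-1))²
= 44.333333 - 16 = 28.333333

28.333333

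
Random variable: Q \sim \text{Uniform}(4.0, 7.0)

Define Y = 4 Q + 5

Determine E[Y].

For Y = 4Q + 5:
E[Y] = 4 * E[Q] + 5
E[Q] = (4 + 7)/2 = 5.5
E[Y] = 4 * 5.5 + 5 = 27

27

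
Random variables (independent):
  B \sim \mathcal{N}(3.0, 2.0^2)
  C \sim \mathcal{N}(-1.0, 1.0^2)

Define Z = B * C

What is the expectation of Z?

For independent RVs: E[XY] = E[X]*E[Y]
E[B] = 3
E[C] = -1
E[Z] = 3 * (-1) = -3

-3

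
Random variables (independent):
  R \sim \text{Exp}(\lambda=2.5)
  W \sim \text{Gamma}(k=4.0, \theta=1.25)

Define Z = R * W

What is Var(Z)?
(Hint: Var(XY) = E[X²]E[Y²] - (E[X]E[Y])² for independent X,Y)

Var(XY) = E[X²]E[Y²] - (E[X]E[Y])²
E[R] = 0.4, Var(R) = 0.16
E[W] = 5, Var(W) = 6.25
E[R²] = 0.16 + 0.4² = 0.32
E[W²] = 6.25 + 5² = 31.25
Var(Z) = 0.32*31.25 - (0.4*5)²
= 10 - 4 = 6

6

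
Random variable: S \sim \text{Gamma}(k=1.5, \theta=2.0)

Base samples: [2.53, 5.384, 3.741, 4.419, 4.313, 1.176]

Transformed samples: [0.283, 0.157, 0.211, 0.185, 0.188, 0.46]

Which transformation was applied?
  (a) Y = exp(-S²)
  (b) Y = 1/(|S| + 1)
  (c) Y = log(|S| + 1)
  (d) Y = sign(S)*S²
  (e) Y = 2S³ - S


Checking option (b) Y = 1/(|S| + 1):
  S = 2.53 -> Y = 0.283 ✓
  S = 5.384 -> Y = 0.157 ✓
  S = 3.741 -> Y = 0.211 ✓
All samples match this transformation.

(b) 1/(|S| + 1)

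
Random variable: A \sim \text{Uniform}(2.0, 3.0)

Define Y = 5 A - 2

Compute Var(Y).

For Y = aA + b: Var(Y) = a² * Var(A)
Var(A) = (3 - 2)^2/12 = 0.083333333
Var(Y) = 5² * 0.083333333 = 25 * 0.083333333 = 2.0833333

2.0833333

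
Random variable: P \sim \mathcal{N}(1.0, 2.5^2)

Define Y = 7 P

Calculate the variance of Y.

For Y = aP + b: Var(Y) = a² * Var(P)
Var(P) = 2.5^2 = 6.25
Var(Y) = 7² * 6.25 = 49 * 6.25 = 306.25

306.25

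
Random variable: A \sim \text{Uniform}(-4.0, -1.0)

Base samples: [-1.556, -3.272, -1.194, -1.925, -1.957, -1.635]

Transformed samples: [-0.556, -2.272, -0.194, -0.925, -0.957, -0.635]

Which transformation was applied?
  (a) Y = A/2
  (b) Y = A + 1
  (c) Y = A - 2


Checking option (b) Y = A + 1:
  A = -1.556 -> Y = -0.556 ✓
  A = -3.272 -> Y = -2.272 ✓
  A = -1.194 -> Y = -0.194 ✓
All samples match this transformation.

(b) A + 1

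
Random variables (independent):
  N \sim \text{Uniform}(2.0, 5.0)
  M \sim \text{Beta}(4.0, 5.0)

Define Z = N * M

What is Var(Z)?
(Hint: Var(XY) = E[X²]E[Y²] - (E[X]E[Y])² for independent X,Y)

Var(XY) = E[X²]E[Y²] - (E[X]E[Y])²
E[N] = 3.5, Var(N) = 0.75
E[M] = 0.44444444, Var(M) = 0.024691358
E[N²] = 0.75 + 3.5² = 13
E[M²] = 0.024691358 + 0.44444444² = 0.22222222
Var(Z) = 13*0.22222222 - (3.5*0.44444444)²
= 2.8888889 - 2.4197531 = 0.4691358

0.4691358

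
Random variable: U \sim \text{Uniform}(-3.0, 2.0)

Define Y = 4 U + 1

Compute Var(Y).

For Y = aU + b: Var(Y) = a² * Var(U)
Var(U) = (2 + 3)^2/12 = 2.0833333
Var(Y) = 4² * 2.0833333 = 16 * 2.0833333 = 33.333333

33.333333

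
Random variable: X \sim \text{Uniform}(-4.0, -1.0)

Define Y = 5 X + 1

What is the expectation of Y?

For Y = 5X + 1:
E[Y] = 5 * E[X] + 1
E[X] = (-4 - 1)/2 = -2.5
E[Y] = 5 * (-2.5) + 1 = -11.5

-11.5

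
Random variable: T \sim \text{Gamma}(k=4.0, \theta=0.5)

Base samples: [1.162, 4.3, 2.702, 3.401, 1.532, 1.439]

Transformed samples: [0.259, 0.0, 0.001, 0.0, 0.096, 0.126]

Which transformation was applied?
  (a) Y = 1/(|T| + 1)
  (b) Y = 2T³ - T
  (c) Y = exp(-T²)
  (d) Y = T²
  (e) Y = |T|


Checking option (c) Y = exp(-T²):
  T = 1.162 -> Y = 0.259 ✓
  T = 4.3 -> Y = 0.0 ✓
  T = 2.702 -> Y = 0.001 ✓
All samples match this transformation.

(c) exp(-T²)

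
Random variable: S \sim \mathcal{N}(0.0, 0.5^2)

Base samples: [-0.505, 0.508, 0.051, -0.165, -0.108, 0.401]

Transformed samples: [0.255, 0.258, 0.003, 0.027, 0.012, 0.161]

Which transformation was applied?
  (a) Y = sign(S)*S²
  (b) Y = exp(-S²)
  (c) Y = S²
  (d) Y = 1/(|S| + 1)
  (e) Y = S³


Checking option (c) Y = S²:
  S = -0.505 -> Y = 0.255 ✓
  S = 0.508 -> Y = 0.258 ✓
  S = 0.051 -> Y = 0.003 ✓
All samples match this transformation.

(c) S²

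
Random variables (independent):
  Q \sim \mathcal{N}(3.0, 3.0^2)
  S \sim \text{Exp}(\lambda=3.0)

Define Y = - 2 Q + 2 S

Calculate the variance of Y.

For independent RVs: Var(aX + bY) = a²Var(X) + b²Var(Y)
Var(Q) = 9
Var(S) = 0.11111111
Var(Y) = (-2)²*9 + 2²*0.11111111
= 4*9 + 4*0.11111111 = 36.444444

36.444444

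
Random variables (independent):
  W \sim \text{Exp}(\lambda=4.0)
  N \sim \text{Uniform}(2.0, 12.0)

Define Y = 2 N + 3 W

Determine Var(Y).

For independent RVs: Var(aX + bY) = a²Var(X) + b²Var(Y)
Var(W) = 0.0625
Var(N) = 8.3333333
Var(Y) = 3²*0.0625 + 2²*8.3333333
= 9*0.0625 + 4*8.3333333 = 33.895833

33.895833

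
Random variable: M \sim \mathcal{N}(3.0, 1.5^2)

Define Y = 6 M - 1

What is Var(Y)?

For Y = aM + b: Var(Y) = a² * Var(M)
Var(M) = 1.5^2 = 2.25
Var(Y) = 6² * 2.25 = 36 * 2.25 = 81

81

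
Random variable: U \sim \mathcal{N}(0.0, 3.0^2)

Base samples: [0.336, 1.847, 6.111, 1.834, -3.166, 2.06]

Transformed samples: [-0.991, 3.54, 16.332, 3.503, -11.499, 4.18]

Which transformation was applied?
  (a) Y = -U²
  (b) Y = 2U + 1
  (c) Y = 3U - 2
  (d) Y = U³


Checking option (c) Y = 3U - 2:
  U = 0.336 -> Y = -0.991 ✓
  U = 1.847 -> Y = 3.54 ✓
  U = 6.111 -> Y = 16.332 ✓
All samples match this transformation.

(c) 3U - 2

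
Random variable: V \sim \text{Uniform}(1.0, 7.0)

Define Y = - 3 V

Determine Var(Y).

For Y = aV + b: Var(Y) = a² * Var(V)
Var(V) = (7 - 1)^2/12 = 3
Var(Y) = (-3)² * 3 = 9 * 3 = 27

27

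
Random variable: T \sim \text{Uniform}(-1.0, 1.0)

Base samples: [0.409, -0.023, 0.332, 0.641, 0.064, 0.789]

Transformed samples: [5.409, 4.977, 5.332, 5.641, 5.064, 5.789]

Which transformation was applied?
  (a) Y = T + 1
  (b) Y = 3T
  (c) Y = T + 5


Checking option (c) Y = T + 5:
  T = 0.409 -> Y = 5.409 ✓
  T = -0.023 -> Y = 4.977 ✓
  T = 0.332 -> Y = 5.332 ✓
All samples match this transformation.

(c) T + 5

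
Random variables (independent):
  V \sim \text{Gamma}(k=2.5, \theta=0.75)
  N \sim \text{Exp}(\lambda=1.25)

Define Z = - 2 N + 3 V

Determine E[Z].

E[Z] = 3*E[V] - 2*E[N]
E[V] = 1.875
E[N] = 0.8
E[Z] = 3*1.875 - 2*0.8 = 4.025

4.025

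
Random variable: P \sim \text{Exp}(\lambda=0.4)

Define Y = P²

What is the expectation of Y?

Using E[X²] = Var(X) + (E[X])²:
E[P] = 2.5
Var(P) = 1/0.4^2 = 6.25
E[P²] = 6.25 + 2.5² = 6.25 + 6.25 = 12.5

12.5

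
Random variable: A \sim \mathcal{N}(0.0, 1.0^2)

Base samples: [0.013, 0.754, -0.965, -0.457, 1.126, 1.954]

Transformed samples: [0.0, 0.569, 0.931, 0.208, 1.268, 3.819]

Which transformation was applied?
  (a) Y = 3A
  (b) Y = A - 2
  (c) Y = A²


Checking option (c) Y = A²:
  A = 0.013 -> Y = 0.0 ✓
  A = 0.754 -> Y = 0.569 ✓
  A = -0.965 -> Y = 0.931 ✓
All samples match this transformation.

(c) A²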